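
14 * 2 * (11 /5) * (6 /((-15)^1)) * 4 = -2464 /25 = -98.56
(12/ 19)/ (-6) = -2/ 19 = -0.11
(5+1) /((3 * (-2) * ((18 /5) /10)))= -25 /9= -2.78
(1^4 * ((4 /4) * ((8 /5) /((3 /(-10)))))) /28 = -4 /21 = -0.19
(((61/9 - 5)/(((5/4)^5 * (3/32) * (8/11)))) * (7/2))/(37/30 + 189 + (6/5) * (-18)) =5046272/28456875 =0.18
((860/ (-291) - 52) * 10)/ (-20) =7996/ 291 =27.48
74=74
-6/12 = -0.50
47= 47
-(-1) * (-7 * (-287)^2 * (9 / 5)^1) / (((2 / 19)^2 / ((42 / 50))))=-39339681507 / 500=-78679363.01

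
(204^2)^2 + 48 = 1731891504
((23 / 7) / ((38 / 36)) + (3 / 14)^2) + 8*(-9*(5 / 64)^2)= 1296189 / 476672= 2.72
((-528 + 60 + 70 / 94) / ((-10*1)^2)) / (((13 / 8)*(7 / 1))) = -0.41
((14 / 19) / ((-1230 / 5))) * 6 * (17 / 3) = -238 / 2337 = -0.10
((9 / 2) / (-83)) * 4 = -18 / 83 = -0.22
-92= -92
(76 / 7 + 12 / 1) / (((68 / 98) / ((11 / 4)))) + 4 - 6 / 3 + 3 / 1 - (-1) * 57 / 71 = 116344 / 1207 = 96.39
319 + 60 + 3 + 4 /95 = 36294 /95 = 382.04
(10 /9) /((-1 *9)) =-10 /81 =-0.12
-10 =-10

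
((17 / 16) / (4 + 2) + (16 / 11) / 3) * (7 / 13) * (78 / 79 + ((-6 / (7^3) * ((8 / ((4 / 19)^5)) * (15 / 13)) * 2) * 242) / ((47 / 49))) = -248168539442217 / 3534063104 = -70221.88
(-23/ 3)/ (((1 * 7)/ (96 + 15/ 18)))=-1909/ 18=-106.06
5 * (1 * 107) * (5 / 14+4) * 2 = 32635 / 7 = 4662.14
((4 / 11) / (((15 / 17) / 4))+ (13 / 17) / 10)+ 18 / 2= 60167 / 5610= 10.72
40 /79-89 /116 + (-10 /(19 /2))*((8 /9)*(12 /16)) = -0.96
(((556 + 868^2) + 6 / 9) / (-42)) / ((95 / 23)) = -26012333 / 5985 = -4346.25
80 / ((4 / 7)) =140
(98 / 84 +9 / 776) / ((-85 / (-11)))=30173 / 197880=0.15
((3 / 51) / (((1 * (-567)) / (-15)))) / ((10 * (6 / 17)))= 1 / 2268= 0.00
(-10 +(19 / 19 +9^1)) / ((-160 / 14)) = 0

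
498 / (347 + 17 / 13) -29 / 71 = 164171 / 160744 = 1.02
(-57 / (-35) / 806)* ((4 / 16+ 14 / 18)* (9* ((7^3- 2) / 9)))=7733 / 10920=0.71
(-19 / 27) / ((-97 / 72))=152 / 291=0.52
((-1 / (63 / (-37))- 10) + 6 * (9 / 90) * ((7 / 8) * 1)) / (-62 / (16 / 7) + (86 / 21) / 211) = 4725767 / 14412585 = 0.33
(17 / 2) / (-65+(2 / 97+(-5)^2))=-1649 / 7756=-0.21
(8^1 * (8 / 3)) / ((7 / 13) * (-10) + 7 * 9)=832 / 2247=0.37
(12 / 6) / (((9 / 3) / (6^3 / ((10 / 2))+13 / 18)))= 3953 / 135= 29.28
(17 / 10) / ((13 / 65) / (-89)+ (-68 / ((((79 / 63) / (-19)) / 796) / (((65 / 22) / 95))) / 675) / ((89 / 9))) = 6573985 / 14768254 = 0.45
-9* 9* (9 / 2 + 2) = -1053 / 2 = -526.50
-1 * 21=-21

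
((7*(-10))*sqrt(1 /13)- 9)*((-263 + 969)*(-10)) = 63540 + 494200*sqrt(13) /13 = 200606.42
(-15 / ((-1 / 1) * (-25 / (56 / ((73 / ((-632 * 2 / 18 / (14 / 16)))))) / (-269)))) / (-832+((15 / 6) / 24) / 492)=85651390464 / 7171705055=11.94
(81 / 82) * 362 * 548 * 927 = 7447729356 / 41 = 181651935.51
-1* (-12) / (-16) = -3 / 4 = -0.75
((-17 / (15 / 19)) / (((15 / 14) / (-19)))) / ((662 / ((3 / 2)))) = 42959 / 49650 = 0.87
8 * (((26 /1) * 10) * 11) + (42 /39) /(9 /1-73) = 9518073 /416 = 22879.98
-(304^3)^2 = -789298907447296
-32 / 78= -16 / 39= -0.41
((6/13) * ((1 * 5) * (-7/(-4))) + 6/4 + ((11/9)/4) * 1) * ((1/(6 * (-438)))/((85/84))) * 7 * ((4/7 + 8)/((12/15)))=-95725/580788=-0.16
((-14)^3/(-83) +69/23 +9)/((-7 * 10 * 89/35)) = -1870/7387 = -0.25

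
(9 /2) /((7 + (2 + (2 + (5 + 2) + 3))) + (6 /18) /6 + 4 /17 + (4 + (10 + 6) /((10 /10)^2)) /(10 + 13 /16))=238221 /1225015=0.19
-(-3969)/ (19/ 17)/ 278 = 67473/ 5282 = 12.77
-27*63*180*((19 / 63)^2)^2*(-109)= 284099780 / 1029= 276093.08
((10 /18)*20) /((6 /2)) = 100 /27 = 3.70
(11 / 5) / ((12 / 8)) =22 / 15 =1.47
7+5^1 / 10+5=25 / 2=12.50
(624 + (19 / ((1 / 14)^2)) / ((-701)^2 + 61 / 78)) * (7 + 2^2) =263095778088 / 38329339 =6864.08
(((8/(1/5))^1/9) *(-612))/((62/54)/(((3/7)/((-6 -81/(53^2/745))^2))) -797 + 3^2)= -193158974880/87735350461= -2.20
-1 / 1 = -1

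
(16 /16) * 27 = 27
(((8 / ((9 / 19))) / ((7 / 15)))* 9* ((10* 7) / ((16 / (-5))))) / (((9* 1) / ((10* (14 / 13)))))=-332500 / 39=-8525.64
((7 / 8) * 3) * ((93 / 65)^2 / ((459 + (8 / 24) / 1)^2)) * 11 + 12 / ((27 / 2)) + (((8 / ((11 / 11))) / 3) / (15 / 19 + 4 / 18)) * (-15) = -3862204836300253 / 99931808714400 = -38.65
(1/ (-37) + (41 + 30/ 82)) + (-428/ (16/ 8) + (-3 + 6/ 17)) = -4521024/ 25789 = -175.31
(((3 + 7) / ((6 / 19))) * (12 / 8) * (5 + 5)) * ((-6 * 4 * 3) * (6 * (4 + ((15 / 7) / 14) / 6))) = -40475700 / 49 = -826034.69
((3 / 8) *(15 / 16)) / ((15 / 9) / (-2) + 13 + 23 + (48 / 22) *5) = 1485 / 194624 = 0.01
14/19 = 0.74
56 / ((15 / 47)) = 2632 / 15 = 175.47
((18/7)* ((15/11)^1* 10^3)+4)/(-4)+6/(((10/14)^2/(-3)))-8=-1772739/1925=-920.90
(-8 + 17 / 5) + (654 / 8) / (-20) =-139 / 16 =-8.69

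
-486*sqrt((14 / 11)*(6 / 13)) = -972*sqrt(3003) / 143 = -372.48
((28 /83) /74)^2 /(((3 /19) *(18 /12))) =7448 /84879369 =0.00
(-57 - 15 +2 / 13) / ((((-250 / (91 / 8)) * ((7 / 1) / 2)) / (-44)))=-5137 / 125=-41.10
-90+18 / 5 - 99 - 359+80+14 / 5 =-2308 / 5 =-461.60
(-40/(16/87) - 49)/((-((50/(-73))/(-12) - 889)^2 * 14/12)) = 306758556/1061192114143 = 0.00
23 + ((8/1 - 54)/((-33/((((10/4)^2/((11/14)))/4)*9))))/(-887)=9862009/429308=22.97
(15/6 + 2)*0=0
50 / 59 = 0.85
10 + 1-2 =9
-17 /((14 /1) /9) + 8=-41 /14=-2.93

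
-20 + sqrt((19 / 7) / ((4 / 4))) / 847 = -20 + sqrt(133) / 5929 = -20.00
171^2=29241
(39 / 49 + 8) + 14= 1117 / 49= 22.80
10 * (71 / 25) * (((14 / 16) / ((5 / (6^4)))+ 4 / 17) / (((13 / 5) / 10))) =5480632 / 221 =24799.24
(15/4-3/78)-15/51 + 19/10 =23503/4420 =5.32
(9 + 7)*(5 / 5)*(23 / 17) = 368 / 17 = 21.65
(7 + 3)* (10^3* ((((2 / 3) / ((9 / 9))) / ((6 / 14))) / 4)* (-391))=-1520555.56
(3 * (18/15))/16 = 9/40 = 0.22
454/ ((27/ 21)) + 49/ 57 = 60529/ 171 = 353.97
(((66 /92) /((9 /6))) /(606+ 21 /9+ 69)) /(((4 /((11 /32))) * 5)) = 363 /29911040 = 0.00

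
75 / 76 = 0.99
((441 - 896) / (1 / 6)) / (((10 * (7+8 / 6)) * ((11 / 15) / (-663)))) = 1628991 / 55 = 29618.02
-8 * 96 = -768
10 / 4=5 / 2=2.50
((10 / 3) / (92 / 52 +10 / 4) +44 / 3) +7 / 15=26497 / 1665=15.91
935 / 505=187 / 101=1.85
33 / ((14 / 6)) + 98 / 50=2818 / 175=16.10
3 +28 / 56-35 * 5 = -343 / 2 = -171.50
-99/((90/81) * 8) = -891/80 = -11.14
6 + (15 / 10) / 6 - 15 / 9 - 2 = 31 / 12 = 2.58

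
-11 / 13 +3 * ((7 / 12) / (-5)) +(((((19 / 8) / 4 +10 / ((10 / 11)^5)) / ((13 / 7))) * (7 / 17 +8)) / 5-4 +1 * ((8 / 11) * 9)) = 4005435747 / 243100000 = 16.48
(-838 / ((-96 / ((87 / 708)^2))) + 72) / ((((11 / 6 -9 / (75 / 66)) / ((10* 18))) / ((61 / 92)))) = -1203044630625 / 850589312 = -1414.37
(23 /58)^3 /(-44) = -12167 /8584928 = -0.00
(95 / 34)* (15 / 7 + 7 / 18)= 30305 / 4284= 7.07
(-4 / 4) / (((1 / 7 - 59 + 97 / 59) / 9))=3717 / 23629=0.16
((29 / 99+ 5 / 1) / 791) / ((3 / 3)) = 524 / 78309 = 0.01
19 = 19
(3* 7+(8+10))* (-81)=-3159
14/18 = 7/9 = 0.78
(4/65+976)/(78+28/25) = 158610/12857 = 12.34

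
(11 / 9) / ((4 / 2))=11 / 18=0.61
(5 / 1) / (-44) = -5 / 44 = -0.11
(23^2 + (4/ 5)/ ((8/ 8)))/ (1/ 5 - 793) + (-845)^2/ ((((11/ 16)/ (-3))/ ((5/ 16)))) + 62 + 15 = -42452598131/ 43604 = -973594.12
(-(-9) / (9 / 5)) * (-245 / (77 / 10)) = -159.09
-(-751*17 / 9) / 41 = 12767 / 369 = 34.60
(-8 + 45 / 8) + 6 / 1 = 3.62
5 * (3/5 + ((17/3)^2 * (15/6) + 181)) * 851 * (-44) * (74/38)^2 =-604083321842/3249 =-185929000.26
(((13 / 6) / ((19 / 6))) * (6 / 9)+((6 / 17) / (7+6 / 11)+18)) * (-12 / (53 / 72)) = -8086464 / 26809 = -301.63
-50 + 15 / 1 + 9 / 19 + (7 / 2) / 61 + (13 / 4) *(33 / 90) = -4628203 / 139080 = -33.28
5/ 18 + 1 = 23/ 18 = 1.28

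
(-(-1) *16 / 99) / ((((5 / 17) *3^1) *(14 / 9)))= 136 / 1155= 0.12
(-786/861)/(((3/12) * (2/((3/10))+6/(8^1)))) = -12576/25543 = -0.49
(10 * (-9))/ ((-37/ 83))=7470/ 37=201.89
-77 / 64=-1.20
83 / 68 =1.22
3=3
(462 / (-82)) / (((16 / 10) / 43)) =-49665 / 328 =-151.42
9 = 9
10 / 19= 0.53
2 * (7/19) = 14/19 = 0.74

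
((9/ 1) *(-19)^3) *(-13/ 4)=802503/ 4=200625.75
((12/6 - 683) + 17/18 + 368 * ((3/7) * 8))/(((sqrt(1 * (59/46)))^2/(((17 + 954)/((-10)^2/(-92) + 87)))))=5125.48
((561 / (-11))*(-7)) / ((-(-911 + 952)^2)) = -357 / 1681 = -0.21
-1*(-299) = 299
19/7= 2.71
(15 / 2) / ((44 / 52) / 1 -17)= -13 / 28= -0.46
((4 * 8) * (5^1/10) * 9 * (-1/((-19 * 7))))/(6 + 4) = 72/665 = 0.11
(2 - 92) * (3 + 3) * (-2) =1080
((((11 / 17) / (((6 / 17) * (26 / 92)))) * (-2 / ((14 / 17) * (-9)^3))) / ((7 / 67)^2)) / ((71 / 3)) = 0.08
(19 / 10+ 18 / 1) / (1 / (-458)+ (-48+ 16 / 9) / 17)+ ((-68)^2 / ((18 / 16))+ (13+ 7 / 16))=565134542563 / 137290320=4116.35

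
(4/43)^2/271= 16/501079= 0.00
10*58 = 580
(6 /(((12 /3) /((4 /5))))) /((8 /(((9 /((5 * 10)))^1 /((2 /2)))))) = 27 /1000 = 0.03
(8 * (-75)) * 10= -6000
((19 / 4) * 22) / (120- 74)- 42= -3655 / 92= -39.73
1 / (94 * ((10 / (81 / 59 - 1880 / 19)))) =-109381 / 1053740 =-0.10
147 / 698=0.21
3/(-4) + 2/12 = -7/12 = -0.58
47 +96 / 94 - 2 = 2163 / 47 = 46.02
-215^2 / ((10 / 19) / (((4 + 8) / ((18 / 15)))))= -878275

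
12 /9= 4 /3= 1.33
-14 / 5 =-2.80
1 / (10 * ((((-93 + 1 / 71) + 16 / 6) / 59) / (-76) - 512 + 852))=238773 / 811876295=0.00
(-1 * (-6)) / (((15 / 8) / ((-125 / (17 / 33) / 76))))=-3300 / 323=-10.22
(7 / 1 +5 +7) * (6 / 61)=114 / 61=1.87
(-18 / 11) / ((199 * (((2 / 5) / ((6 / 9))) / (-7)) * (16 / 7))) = 735 / 17512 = 0.04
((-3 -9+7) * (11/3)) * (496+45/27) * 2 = -164230/9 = -18247.78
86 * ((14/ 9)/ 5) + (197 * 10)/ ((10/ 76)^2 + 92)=95996564/ 1993095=48.16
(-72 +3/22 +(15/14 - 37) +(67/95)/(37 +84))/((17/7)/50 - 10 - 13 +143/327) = 4.79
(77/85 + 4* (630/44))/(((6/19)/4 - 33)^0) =54397/935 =58.18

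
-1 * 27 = -27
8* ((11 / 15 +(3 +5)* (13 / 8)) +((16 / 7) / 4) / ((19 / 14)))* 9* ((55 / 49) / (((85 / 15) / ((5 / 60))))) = 266244 / 15827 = 16.82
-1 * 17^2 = -289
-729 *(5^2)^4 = -284765625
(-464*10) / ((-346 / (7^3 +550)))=2071760 / 173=11975.49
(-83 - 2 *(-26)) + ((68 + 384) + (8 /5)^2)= 10589 /25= 423.56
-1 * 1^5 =-1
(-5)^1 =-5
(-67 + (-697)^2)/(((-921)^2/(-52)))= -8419528/282747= -29.78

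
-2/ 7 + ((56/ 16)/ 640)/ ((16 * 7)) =-40953/ 143360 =-0.29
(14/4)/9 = 7/18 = 0.39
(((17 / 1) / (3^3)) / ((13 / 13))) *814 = 13838 / 27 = 512.52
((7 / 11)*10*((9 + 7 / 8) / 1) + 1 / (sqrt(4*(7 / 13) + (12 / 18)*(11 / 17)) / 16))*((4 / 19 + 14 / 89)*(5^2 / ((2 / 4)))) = 248800*sqrt(1136382) / 1449187 + 21497875 / 18601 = 1338.75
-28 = -28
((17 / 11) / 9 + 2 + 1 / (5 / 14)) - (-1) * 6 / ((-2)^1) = 1.97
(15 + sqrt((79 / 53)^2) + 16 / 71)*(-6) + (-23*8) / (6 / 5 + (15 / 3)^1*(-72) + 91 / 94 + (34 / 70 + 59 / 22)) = -99.78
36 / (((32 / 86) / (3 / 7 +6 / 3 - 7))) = -3096 / 7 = -442.29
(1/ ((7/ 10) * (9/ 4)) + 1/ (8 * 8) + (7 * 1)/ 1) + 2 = 38911/ 4032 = 9.65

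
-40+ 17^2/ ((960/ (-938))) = -154741/ 480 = -322.38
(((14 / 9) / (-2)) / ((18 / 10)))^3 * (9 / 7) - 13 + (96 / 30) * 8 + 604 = 182017442 / 295245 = 616.50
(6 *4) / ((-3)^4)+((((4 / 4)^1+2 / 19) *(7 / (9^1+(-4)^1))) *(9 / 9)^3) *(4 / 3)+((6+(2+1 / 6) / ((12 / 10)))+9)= 196633 / 10260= 19.17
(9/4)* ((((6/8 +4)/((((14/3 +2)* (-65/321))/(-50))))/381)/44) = 54891/2324608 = 0.02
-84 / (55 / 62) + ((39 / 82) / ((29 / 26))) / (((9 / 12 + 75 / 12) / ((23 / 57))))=-823363711 / 8697535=-94.67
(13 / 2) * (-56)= -364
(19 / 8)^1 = 2.38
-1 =-1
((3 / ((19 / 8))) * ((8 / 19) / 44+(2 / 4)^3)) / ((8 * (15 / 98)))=2205 / 15884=0.14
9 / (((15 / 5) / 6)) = 18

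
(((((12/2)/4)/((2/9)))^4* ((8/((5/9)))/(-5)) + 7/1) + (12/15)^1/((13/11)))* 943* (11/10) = -644150406361/104000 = -6193753.91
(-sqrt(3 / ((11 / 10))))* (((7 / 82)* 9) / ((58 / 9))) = -567* sqrt(330) / 52316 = -0.20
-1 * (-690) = 690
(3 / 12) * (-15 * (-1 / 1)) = 15 / 4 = 3.75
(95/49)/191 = 0.01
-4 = -4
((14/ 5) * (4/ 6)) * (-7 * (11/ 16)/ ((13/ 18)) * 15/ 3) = -1617/ 26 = -62.19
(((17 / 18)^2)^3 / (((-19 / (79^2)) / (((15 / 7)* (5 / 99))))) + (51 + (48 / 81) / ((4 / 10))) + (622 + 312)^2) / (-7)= -130229067699439847 / 1044957557952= -124626.18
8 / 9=0.89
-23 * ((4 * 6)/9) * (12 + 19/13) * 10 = -322000/39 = -8256.41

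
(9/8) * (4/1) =9/2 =4.50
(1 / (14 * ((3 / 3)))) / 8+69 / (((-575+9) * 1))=-3581 / 31696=-0.11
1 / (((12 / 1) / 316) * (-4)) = -79 / 12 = -6.58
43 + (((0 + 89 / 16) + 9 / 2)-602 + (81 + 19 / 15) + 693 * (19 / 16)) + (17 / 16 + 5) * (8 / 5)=10979 / 30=365.97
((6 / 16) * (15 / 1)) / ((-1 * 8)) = -45 / 64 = -0.70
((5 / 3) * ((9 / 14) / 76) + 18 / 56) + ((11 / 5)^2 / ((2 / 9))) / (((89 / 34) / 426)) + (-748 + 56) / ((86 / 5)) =50966205793 / 14542600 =3504.61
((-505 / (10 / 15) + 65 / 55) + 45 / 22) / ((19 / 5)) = -41485 / 209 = -198.49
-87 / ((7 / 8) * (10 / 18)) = -6264 / 35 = -178.97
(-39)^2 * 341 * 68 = 35268948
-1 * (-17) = 17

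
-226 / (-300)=113 / 150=0.75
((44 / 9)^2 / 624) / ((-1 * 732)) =-121 / 2312388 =-0.00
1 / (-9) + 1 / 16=-7 / 144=-0.05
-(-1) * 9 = 9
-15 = -15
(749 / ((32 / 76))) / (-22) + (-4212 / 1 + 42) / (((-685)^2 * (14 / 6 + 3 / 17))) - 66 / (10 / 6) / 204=-91036554893 / 1123136960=-81.06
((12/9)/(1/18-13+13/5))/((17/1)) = -120/15827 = -0.01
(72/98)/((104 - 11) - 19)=18/1813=0.01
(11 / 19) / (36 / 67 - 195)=-737 / 247551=-0.00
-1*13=-13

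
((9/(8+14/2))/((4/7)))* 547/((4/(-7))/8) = -80409/10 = -8040.90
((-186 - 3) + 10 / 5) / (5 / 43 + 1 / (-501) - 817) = 4028541 / 17598169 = 0.23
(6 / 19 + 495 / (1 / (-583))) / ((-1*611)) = 5483109 / 11609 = 472.32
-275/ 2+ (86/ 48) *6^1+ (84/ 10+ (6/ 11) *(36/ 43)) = -1115271/ 9460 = -117.89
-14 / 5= -2.80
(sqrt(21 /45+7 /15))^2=14 /15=0.93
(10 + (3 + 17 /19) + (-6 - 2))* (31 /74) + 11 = 9469 /703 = 13.47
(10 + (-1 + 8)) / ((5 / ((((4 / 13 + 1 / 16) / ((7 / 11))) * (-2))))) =-2057 / 520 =-3.96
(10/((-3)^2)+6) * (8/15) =512/135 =3.79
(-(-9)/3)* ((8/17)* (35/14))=60/17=3.53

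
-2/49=-0.04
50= 50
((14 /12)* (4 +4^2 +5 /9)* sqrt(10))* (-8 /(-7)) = 740* sqrt(10) /27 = 86.67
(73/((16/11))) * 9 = 7227/16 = 451.69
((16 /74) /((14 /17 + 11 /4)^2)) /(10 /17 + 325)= 628864 /12092939955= 0.00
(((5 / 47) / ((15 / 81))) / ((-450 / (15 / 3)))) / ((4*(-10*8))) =3 / 150400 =0.00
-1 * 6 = -6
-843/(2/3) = -1264.50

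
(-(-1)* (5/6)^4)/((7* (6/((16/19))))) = 625/64638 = 0.01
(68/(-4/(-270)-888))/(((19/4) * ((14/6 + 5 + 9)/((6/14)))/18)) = -2974320/390622463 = -0.01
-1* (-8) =8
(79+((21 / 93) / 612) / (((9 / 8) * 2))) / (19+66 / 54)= 1686140 / 431613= 3.91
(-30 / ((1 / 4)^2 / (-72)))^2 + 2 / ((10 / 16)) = 5971968016 / 5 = 1194393603.20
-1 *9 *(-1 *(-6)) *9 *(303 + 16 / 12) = -147906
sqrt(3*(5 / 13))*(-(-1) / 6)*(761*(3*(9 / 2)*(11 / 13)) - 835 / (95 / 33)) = 1383679*sqrt(195) / 12844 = 1504.36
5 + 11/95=5.12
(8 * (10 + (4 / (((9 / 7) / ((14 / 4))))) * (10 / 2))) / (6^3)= 580 / 243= 2.39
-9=-9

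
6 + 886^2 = 785002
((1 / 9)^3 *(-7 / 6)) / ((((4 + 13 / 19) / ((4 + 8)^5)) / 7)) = -476672 / 801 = -595.10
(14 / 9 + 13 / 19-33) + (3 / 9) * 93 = 41 / 171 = 0.24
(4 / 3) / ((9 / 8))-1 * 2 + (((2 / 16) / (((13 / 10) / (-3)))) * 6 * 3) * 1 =-6.01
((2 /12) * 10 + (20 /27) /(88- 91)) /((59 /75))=2875 /1593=1.80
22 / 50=11 / 25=0.44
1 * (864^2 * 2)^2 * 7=15603175784448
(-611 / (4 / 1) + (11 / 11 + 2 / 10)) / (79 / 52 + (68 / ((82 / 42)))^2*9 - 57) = -66236443 / 4747442135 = -0.01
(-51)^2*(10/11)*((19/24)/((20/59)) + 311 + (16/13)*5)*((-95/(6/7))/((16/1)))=-383142514405/73216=-5233043.52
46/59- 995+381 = -36180/59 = -613.22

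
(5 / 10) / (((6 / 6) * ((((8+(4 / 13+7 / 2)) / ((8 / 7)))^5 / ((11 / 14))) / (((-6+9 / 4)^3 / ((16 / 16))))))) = -56460298752000 / 320833801706500243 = -0.00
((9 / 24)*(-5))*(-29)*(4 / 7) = 435 / 14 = 31.07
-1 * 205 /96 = -205 /96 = -2.14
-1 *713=-713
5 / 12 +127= 1529 / 12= 127.42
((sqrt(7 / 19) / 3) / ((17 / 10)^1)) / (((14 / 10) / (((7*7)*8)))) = 2800*sqrt(133) / 969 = 33.32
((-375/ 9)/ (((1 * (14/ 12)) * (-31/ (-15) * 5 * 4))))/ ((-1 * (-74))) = -0.01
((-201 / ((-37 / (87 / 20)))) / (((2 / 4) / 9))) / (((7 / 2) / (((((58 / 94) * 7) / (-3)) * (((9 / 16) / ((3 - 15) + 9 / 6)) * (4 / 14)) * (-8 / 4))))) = -4564107 / 852110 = -5.36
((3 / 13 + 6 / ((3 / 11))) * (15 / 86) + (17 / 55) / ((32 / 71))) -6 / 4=3013753 / 983840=3.06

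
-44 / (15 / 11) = -484 / 15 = -32.27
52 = 52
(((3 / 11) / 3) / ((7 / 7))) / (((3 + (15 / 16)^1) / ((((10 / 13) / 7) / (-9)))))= -160 / 567567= -0.00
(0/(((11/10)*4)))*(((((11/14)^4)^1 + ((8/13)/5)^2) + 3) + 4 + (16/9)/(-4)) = 0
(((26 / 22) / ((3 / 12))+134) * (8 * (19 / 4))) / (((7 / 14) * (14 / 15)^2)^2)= 104844375 / 3773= 27788.07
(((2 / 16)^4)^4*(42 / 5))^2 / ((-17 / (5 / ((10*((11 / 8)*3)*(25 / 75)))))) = -441 / 23149478734636611140613622988800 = -0.00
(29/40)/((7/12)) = 87/70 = 1.24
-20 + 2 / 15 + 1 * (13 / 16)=-4573 / 240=-19.05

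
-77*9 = -693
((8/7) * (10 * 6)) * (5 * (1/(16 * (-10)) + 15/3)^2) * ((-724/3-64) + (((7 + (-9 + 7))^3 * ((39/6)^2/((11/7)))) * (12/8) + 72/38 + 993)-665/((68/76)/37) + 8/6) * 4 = -69704688883407/93632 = -744453700.48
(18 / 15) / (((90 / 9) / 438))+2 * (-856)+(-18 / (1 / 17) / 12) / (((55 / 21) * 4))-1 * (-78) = -3484523 / 2200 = -1583.87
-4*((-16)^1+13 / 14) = 422 / 7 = 60.29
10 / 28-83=-82.64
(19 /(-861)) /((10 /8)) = -76 /4305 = -0.02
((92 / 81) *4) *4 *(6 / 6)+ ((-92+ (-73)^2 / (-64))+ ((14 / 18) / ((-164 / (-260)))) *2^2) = -32340809 / 212544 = -152.16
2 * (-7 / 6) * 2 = -14 / 3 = -4.67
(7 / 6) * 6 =7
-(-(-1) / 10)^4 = -1 / 10000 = -0.00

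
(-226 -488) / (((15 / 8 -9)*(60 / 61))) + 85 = 53261 / 285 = 186.88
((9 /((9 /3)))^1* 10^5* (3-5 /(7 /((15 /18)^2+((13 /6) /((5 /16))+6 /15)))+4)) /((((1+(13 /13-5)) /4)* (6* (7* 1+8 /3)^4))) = -1650000 /170723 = -9.66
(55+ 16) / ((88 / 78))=2769 / 44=62.93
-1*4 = -4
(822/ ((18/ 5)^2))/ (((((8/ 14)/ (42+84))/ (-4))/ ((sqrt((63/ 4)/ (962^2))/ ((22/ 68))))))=-2853025*sqrt(7)/ 10582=-713.32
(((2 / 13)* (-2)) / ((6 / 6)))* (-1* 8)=32 / 13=2.46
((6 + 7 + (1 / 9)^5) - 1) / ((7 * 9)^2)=14461 / 4782969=0.00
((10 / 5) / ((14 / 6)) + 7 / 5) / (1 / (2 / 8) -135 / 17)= -1343 / 2345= -0.57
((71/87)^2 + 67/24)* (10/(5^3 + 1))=1046845/3814776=0.27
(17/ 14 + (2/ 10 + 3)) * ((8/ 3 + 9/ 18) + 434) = 270169/ 140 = 1929.78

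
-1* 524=-524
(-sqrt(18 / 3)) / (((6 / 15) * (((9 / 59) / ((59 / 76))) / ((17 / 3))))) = -295885 * sqrt(6) / 4104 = -176.60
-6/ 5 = -1.20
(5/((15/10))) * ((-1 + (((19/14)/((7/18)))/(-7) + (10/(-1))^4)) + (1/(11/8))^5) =5523333892100/165721479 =33329.02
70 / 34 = 35 / 17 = 2.06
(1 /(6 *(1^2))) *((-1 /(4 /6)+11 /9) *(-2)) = 5 /54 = 0.09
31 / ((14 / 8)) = 124 / 7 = 17.71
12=12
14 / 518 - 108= -3995 / 37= -107.97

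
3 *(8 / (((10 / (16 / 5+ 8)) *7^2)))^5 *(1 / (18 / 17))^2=0.00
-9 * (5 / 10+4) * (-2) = 81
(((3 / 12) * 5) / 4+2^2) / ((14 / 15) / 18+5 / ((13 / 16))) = 121095 / 174256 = 0.69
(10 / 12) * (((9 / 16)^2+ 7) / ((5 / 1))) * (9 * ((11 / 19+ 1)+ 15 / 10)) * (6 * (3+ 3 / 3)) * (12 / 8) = 5916807 / 4864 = 1216.45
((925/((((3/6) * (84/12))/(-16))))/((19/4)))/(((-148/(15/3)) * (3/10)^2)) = 400000/1197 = 334.17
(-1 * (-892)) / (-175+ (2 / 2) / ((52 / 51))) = -46384 / 9049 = -5.13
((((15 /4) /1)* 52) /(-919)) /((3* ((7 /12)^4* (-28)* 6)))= 56160 /15445633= 0.00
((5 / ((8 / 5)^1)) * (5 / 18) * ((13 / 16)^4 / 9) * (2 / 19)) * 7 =24990875 / 806879232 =0.03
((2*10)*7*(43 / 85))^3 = 355248.86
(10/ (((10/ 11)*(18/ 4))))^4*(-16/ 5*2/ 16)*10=-937024/ 6561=-142.82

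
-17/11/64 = -17/704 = -0.02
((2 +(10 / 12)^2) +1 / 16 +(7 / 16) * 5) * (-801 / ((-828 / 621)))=23763 / 8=2970.38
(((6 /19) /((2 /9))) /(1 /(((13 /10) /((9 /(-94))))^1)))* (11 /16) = -20163 /1520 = -13.27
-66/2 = -33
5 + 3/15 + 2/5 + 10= 15.60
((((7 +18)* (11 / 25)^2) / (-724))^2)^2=214358881 / 107328312100000000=0.00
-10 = -10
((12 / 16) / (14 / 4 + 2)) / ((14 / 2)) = 3 / 154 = 0.02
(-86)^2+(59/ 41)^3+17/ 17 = 510014016/ 68921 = 7399.98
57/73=0.78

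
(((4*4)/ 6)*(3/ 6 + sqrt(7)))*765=1020 + 2040*sqrt(7)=6417.33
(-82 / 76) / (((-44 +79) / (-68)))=1394 / 665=2.10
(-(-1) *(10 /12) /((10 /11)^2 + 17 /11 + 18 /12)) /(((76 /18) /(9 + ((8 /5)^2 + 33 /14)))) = 0.71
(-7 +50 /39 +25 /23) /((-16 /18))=6231 /1196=5.21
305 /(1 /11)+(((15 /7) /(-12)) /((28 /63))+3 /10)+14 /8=1879723 /560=3356.65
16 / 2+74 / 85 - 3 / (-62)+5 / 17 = 48553 / 5270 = 9.21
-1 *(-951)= 951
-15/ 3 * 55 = -275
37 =37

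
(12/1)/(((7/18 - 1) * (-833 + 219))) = 108/3377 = 0.03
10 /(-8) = -5 /4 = -1.25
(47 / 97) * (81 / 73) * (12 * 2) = 91368 / 7081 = 12.90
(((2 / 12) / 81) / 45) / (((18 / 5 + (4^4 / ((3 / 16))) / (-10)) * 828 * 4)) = -1 / 9628818624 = -0.00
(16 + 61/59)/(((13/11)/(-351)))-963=-355302/59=-6022.07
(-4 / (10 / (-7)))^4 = 38416 / 625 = 61.47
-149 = -149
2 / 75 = 0.03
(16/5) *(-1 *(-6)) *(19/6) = 304/5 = 60.80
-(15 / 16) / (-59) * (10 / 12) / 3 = 25 / 5664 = 0.00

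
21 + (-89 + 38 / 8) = -253 / 4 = -63.25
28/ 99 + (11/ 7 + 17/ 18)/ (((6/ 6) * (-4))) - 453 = -2513351/ 5544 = -453.35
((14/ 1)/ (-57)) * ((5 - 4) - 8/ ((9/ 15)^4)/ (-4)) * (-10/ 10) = 18634/ 4617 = 4.04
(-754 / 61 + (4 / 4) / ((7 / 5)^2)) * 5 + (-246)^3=-44497228809 / 2989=-14886995.25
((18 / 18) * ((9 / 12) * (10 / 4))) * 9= 135 / 8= 16.88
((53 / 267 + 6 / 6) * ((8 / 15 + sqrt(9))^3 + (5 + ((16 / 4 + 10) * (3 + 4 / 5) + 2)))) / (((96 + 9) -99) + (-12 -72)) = -11265664 / 7028775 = -1.60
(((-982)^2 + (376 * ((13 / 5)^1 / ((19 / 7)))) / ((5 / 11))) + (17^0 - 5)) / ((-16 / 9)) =-515731923 / 950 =-542875.71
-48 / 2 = -24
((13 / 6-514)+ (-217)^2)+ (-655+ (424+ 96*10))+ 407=286279 / 6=47713.17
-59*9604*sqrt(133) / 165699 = -566636*sqrt(133) / 165699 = -39.44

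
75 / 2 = 37.50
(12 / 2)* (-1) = -6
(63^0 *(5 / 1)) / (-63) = -5 / 63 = -0.08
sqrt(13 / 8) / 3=sqrt(26) / 12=0.42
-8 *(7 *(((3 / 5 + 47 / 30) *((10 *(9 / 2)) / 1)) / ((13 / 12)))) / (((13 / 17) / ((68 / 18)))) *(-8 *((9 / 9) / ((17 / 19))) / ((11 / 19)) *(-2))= -109975040 / 143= -769056.22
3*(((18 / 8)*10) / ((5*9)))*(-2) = -3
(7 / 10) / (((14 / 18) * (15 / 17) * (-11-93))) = -51 / 5200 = -0.01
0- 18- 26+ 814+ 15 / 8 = 6175 / 8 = 771.88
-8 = -8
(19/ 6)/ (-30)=-19/ 180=-0.11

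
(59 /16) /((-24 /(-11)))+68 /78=4263 /1664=2.56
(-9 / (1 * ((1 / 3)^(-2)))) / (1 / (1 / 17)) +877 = 14908 / 17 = 876.94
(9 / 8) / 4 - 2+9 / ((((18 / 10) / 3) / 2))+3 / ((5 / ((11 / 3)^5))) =5520157 / 12960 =425.94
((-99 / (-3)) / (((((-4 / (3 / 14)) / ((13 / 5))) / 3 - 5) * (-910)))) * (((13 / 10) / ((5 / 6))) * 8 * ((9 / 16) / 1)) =104247 / 3027500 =0.03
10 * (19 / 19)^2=10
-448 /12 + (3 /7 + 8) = -607 /21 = -28.90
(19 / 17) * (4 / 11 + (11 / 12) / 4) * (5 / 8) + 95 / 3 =32.08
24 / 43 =0.56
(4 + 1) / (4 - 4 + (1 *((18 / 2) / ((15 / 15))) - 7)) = 5 / 2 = 2.50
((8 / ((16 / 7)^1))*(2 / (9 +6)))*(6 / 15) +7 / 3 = 63 / 25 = 2.52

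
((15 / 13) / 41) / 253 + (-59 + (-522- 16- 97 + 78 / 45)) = -692.27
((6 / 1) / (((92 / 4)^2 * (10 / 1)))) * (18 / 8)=27 / 10580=0.00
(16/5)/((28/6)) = 24/35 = 0.69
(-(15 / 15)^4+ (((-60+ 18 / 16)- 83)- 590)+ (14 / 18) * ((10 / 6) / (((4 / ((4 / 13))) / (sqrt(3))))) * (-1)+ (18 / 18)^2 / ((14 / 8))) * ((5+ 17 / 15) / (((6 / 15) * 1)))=-943207 / 84- 1610 * sqrt(3) / 1053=-11231.30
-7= -7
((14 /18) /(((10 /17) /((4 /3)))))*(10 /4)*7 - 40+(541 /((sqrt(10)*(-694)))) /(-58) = -9.14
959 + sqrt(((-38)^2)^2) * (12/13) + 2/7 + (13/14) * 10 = 209436/91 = 2301.49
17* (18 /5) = 306 /5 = 61.20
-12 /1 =-12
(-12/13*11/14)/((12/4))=-22/91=-0.24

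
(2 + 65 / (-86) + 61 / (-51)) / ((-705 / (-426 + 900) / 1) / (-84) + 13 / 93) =14468692 / 47366607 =0.31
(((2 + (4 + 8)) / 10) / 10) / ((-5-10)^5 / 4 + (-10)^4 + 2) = -14 / 17984175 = -0.00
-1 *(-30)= 30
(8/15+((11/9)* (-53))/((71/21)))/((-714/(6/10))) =0.02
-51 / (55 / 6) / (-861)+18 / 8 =142473 / 63140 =2.26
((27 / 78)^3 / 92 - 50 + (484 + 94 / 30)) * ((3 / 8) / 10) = 10602627479 / 646796800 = 16.39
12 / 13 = 0.92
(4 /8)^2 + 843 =3373 /4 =843.25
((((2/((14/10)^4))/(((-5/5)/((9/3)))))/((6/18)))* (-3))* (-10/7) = -337500/16807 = -20.08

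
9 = 9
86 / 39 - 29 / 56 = 3685 / 2184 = 1.69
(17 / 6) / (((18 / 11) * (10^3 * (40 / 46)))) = 4301 / 2160000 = 0.00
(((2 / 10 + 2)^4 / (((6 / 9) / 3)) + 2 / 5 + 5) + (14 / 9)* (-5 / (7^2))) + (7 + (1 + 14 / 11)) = 119.93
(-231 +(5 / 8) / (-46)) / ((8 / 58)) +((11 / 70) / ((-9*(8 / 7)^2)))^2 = -1278051300433 / 763084800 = -1674.85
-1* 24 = -24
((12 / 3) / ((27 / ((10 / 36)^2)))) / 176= 25 / 384912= 0.00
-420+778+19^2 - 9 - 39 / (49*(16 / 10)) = 278125 / 392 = 709.50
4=4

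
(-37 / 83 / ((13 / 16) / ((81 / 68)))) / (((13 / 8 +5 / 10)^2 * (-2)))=383616 / 5301127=0.07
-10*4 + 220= 180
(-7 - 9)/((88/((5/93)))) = -10/1023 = -0.01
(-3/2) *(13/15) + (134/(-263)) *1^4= -4759/2630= -1.81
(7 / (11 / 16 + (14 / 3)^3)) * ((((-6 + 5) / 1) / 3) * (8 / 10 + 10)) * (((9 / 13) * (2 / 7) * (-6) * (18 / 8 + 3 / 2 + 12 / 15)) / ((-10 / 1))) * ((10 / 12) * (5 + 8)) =-1592136 / 1105025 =-1.44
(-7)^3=-343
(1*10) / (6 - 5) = 10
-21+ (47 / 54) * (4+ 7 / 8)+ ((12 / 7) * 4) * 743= 5118725 / 1008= 5078.10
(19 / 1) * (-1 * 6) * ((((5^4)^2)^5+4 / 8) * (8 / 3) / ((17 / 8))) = -22118911147117614746093750001216 / 17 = -1301112420418683220358456000000.00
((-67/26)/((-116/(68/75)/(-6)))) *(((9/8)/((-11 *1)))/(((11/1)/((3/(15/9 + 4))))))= 0.00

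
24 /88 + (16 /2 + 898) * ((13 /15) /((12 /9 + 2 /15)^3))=1326477 /5324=249.15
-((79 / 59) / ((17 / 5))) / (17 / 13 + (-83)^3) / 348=5135 / 2594518747416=0.00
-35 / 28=-1.25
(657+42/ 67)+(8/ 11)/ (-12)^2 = 8724145/ 13266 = 657.63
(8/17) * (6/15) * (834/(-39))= -4448/1105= -4.03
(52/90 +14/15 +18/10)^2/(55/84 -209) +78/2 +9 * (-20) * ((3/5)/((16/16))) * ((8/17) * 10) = -94244264651/200823975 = -469.29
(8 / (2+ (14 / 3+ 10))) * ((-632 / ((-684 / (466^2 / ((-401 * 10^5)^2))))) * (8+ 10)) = 12866493 / 11934449218750000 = 0.00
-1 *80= -80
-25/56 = -0.45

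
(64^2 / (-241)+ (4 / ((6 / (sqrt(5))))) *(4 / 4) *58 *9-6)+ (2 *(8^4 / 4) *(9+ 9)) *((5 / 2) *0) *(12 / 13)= -5542 / 241+ 348 *sqrt(5)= 755.16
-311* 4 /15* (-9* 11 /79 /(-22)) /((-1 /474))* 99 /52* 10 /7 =554202 /91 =6090.13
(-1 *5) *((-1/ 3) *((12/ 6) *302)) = 3020/ 3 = 1006.67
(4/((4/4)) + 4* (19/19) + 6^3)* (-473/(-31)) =105952/31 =3417.81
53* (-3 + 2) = -53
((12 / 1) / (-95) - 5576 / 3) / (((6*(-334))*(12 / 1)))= 132439 / 1713420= 0.08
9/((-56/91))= -117/8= -14.62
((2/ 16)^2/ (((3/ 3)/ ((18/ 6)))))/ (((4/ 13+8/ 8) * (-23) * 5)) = -39/ 125120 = -0.00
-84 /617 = -0.14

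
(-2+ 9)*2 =14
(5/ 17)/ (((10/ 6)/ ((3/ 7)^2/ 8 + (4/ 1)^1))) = 4731/ 6664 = 0.71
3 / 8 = 0.38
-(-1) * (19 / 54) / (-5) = -0.07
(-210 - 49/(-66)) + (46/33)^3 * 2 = -14650835/71874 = -203.84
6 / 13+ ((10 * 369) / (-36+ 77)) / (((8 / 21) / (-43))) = -528231 / 52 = -10158.29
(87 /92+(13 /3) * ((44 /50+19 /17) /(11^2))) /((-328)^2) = 4812443 /508990662400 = 0.00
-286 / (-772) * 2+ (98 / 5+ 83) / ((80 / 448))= 2775827 / 4825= 575.30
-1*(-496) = 496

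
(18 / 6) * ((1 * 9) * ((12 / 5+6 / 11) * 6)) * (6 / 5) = 157464 / 275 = 572.60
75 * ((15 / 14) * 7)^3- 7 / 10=31639.92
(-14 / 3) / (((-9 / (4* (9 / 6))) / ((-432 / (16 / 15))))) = -1260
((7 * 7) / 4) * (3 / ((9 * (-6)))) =-0.68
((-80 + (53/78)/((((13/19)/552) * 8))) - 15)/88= -8949/29744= -0.30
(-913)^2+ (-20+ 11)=833560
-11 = -11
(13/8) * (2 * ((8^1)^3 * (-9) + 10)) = -29887/2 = -14943.50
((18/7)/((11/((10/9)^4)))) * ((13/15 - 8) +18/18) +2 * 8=2326384/168399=13.81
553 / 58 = 9.53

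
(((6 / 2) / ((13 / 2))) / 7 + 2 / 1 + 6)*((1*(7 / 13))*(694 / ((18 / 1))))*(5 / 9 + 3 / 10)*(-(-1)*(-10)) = -19611746 / 13689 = -1432.66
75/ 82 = 0.91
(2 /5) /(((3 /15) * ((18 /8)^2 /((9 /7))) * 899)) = 32 /56637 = 0.00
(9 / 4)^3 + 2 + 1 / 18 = 7745 / 576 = 13.45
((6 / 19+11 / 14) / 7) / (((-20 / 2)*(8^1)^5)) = -293 / 610140160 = -0.00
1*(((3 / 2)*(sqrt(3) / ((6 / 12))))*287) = 861*sqrt(3) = 1491.30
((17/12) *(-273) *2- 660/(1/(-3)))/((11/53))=127889/22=5813.14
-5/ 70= -1/ 14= -0.07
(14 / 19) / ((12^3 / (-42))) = -49 / 2736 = -0.02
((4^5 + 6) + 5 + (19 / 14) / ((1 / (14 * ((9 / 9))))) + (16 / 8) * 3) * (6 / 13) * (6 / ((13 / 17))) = 648720 / 169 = 3838.58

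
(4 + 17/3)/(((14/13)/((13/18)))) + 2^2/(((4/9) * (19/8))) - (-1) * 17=391739/14364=27.27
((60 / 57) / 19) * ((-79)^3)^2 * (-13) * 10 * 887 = -560608289922530200 / 361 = -1552931551031939.61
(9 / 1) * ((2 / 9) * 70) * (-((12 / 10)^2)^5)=-1693052928 / 1953125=-866.84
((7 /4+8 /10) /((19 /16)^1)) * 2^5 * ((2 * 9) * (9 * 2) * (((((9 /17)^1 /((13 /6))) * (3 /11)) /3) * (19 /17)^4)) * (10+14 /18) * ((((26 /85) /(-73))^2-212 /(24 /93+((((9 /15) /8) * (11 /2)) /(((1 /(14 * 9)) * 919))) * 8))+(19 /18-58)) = -687674537484347996837180928 /232704313060648160875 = -2955143.07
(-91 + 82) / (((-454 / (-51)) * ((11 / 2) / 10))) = -4590 / 2497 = -1.84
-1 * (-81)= 81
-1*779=-779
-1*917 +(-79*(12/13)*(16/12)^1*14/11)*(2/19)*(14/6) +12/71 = -548179169/578721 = -947.23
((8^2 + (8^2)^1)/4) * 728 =23296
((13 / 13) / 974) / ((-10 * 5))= -1 / 48700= -0.00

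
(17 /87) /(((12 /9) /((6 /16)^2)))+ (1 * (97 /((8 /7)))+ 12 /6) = 645113 /7424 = 86.90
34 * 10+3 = 343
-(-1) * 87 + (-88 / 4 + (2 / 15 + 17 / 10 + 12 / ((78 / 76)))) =6125 / 78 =78.53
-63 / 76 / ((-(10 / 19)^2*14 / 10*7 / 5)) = 171 / 112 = 1.53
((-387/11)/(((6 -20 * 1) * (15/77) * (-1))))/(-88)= 129/880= 0.15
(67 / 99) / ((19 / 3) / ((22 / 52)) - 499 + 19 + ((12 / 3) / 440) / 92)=-61640 / 42354951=-0.00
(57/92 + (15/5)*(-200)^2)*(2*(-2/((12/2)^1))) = -80000.41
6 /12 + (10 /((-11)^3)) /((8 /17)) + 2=13225 /5324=2.48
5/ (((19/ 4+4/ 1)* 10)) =2/ 35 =0.06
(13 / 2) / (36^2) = 13 / 2592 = 0.01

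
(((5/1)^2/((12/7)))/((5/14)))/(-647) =-245/3882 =-0.06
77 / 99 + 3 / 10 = 1.08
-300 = -300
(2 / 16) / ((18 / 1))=1 / 144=0.01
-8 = -8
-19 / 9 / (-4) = 19 / 36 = 0.53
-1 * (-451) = 451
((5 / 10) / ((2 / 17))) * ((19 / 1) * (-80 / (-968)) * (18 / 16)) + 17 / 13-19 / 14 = 1313973 / 176176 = 7.46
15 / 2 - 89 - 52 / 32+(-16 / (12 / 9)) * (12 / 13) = -9797 / 104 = -94.20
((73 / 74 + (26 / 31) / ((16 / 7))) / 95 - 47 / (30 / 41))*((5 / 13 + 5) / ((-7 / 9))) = 503829561 / 1133236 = 444.59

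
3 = 3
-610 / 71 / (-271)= 610 / 19241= 0.03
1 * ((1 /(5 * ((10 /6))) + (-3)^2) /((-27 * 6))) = -38 /675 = -0.06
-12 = -12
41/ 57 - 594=-33817/ 57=-593.28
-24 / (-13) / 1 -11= -9.15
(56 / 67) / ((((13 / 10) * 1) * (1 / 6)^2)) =20160 / 871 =23.15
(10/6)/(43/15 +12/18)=25/53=0.47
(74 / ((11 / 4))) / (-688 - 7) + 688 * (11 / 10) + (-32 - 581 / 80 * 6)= 41661353 / 61160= 681.19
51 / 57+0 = 0.89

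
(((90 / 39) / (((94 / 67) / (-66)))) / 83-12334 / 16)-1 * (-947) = 70923977 / 405704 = 174.82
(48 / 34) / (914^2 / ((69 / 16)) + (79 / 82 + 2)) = 135792 / 18632957423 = 0.00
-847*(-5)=4235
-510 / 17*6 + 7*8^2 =268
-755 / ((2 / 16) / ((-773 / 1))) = 4668920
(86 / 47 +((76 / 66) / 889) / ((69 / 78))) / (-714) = -29037511 / 11321647029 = -0.00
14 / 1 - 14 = 0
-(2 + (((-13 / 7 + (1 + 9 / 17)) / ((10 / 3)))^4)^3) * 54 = -435469052620236599601118898155453692747 / 4032120857593138312794480500000000000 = -108.00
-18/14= -9/7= -1.29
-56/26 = -28/13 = -2.15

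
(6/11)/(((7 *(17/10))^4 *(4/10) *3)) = 50000/2205873131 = 0.00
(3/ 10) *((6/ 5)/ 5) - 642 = -80241/ 125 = -641.93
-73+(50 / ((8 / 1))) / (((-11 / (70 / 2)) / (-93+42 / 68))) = 2639167 / 1496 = 1764.15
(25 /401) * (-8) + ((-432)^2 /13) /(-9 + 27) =4154968 /5213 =797.04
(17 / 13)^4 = 2.92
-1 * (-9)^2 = -81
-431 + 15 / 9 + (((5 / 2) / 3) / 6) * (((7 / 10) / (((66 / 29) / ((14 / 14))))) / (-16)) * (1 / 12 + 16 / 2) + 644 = 195838741 / 912384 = 214.65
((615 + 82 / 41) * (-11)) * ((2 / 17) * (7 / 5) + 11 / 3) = -6630899 / 255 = -26003.53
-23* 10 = -230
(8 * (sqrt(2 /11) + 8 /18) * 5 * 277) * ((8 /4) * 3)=66480 * sqrt(22) /11 + 88640 /3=57893.83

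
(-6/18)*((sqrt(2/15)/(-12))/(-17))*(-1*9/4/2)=sqrt(30)/8160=0.00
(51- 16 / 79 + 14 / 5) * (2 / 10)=21171 / 1975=10.72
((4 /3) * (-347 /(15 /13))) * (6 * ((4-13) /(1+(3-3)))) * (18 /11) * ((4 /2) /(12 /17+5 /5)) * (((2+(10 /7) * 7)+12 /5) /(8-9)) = -598187.45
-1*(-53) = 53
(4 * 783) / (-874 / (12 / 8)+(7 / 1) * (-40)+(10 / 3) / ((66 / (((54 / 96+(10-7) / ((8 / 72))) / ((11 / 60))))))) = -4547664 / 1241567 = -3.66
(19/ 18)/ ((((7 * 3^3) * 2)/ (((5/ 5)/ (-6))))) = -19/ 40824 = -0.00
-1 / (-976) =1 / 976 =0.00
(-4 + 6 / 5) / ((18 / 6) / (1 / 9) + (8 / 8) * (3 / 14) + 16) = -196 / 3025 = -0.06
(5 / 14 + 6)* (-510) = -22695 / 7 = -3242.14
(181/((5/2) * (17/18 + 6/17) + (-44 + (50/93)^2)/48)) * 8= 2554845408/4116017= 620.71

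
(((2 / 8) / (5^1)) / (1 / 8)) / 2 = 1 / 5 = 0.20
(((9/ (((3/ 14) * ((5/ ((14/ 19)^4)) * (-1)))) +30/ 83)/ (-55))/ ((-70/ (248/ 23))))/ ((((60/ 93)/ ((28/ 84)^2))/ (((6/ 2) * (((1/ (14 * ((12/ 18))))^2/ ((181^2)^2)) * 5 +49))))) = -755284895029470975737611/ 5037226056640169307685000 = -0.15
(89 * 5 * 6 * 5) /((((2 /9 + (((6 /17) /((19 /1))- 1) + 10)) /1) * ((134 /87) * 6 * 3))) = 187574175 /3599642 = 52.11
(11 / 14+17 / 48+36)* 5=62395 / 336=185.70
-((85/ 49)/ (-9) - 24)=10669/ 441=24.19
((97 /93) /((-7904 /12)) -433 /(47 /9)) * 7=-1671034337 /2879032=-580.42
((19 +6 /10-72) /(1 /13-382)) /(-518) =-1703 /6429675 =-0.00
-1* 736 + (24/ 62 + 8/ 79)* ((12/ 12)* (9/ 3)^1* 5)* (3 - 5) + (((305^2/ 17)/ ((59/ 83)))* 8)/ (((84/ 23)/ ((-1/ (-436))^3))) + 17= -1568295174423808379/ 2137659282570336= -733.65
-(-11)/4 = 11/4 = 2.75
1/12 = 0.08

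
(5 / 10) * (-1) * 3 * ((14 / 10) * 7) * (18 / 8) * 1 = -1323 / 40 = -33.08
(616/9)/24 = 77/27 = 2.85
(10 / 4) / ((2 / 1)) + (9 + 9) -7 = 49 / 4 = 12.25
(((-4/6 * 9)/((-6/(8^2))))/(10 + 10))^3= 4096/125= 32.77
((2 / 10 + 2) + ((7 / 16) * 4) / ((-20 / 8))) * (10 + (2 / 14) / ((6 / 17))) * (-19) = -296.54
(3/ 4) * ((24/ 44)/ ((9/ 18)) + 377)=12477/ 44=283.57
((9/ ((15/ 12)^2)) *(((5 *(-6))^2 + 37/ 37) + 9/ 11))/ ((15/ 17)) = 1618944/ 275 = 5887.07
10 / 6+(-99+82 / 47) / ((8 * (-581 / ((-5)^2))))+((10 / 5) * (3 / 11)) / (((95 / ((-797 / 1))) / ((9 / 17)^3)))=726183869603 / 480673574040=1.51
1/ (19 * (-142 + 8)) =-1/ 2546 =-0.00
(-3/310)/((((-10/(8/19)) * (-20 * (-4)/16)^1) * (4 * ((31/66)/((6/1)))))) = 594/2282375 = 0.00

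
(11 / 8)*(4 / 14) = 11 / 28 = 0.39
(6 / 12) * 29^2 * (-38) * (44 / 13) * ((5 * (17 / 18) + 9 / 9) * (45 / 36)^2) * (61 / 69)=-27608915675 / 64584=-427488.48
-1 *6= -6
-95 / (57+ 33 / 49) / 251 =-4655 / 709326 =-0.01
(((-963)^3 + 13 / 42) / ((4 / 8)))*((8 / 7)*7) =-14288901547.05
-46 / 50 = -23 / 25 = -0.92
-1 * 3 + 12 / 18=-7 / 3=-2.33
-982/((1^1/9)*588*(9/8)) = -1964/147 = -13.36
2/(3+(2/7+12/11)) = 154/337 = 0.46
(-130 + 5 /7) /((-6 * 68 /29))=26245 /2856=9.19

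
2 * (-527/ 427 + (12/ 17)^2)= -181630/ 123403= -1.47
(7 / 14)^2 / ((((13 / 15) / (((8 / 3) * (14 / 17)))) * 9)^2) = 78400 / 3956121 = 0.02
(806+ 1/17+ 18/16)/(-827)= -109777/112472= -0.98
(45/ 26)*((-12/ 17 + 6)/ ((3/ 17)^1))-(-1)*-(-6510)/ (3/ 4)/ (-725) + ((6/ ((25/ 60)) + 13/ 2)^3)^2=31420947353720857/ 377000000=83344687.94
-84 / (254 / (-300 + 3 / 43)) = 541674 / 5461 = 99.19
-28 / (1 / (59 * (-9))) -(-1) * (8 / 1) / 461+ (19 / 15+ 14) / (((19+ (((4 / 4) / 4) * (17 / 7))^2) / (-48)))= 519077536764 / 35001425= 14830.18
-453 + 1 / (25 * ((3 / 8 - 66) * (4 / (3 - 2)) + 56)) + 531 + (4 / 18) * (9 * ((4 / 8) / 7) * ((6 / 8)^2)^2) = 206288563 / 2643200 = 78.05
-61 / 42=-1.45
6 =6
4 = 4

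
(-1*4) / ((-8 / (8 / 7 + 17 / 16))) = 247 / 224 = 1.10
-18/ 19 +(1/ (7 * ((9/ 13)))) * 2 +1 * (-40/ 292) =-58690/ 87381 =-0.67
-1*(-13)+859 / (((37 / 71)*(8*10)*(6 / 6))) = 99469 / 2960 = 33.60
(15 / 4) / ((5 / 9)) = 27 / 4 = 6.75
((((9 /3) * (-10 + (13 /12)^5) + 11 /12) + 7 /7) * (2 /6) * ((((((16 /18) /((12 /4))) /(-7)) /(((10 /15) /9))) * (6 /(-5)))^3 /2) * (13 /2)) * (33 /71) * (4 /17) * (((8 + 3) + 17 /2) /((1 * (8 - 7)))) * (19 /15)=-69160319371 /3105007500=-22.27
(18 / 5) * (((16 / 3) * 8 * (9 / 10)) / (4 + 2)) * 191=110016 / 25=4400.64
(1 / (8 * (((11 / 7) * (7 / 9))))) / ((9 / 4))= 1 / 22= 0.05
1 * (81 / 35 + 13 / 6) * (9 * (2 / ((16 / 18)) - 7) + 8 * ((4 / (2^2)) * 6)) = 941 / 40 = 23.52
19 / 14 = 1.36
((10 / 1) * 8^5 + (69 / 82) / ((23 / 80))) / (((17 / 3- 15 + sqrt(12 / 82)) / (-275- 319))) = 7182351000 * sqrt(246) / 131569 + 67035276000 / 3209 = 21745981.88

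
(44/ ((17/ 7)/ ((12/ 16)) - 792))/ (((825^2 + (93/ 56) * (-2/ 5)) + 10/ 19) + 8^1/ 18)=-0.00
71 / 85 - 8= -609 / 85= -7.16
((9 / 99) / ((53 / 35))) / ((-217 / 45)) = -0.01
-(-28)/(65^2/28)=784/4225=0.19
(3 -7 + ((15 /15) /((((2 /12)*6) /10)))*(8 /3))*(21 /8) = 119 /2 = 59.50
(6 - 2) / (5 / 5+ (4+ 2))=4 / 7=0.57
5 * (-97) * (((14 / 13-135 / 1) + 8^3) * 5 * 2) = -23837750 / 13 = -1833673.08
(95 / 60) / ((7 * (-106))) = -19 / 8904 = -0.00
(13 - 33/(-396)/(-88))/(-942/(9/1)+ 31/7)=-96089/740960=-0.13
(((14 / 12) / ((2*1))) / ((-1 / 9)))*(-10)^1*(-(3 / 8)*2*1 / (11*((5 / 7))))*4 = -441 / 22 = -20.05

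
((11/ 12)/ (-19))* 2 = -11/ 114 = -0.10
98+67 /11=1145 /11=104.09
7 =7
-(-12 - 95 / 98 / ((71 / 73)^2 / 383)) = 199823881 / 494018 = 404.49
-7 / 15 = -0.47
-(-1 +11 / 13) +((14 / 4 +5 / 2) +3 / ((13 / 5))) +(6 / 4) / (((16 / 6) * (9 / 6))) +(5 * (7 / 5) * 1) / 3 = 3125 / 312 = 10.02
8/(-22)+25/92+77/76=8857/9614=0.92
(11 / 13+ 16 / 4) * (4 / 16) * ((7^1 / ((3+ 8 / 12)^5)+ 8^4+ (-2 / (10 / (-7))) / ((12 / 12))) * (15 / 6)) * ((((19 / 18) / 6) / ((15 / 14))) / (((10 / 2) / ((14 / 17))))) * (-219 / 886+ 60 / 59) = 2827589670919041 / 10944413966200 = 258.36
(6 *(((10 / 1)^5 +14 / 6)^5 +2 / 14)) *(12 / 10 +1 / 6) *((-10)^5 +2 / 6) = -29892387571108754611641809490895204 / 3645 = -8200929374789781786458658000000.00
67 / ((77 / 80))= 5360 / 77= 69.61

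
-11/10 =-1.10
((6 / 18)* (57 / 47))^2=361 / 2209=0.16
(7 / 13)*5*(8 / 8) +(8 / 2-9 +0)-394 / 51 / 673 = -1034812 / 446199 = -2.32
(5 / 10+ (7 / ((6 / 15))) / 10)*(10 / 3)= 15 / 2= 7.50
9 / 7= 1.29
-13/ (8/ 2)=-13/ 4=-3.25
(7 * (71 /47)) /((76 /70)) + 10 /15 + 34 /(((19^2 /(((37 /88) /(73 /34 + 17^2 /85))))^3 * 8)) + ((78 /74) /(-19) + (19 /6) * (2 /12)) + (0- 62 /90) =10718871880750436096381511367 /1051929902045728180464802560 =10.19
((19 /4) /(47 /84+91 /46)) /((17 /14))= 128478 /83351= 1.54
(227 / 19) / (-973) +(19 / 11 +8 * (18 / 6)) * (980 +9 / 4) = 20555814721 / 813428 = 25270.60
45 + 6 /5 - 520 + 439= -174 /5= -34.80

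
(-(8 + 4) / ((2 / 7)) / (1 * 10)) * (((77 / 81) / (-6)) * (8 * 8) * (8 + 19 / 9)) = 1569568 / 3645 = 430.61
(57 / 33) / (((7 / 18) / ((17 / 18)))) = 323 / 77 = 4.19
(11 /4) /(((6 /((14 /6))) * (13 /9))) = 77 /104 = 0.74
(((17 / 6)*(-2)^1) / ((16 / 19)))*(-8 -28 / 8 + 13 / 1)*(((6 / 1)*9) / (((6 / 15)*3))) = -454.22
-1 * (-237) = 237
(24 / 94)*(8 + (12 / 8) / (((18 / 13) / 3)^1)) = 135 / 47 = 2.87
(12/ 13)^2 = 144/ 169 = 0.85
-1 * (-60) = 60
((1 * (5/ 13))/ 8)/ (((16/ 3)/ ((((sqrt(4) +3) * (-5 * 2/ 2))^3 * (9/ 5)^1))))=-421875/ 1664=-253.53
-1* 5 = -5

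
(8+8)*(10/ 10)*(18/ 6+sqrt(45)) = 48+48*sqrt(5) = 155.33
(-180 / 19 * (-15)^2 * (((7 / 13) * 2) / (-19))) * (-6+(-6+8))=-2268000 / 4693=-483.27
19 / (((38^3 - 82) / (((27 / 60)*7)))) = 0.00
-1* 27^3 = -19683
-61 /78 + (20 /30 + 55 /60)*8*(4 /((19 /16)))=1089 /26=41.88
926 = 926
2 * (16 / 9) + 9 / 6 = 91 / 18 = 5.06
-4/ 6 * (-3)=2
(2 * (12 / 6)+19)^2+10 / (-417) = 220583 / 417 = 528.98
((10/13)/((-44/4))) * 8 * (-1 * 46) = 3680/143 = 25.73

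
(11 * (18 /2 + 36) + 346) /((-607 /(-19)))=15979 /607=26.32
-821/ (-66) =821/ 66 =12.44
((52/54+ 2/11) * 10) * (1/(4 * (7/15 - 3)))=-2125/1881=-1.13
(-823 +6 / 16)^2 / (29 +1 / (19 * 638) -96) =-262499249221 / 25989536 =-10100.19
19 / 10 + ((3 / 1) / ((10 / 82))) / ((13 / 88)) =4379 / 26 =168.42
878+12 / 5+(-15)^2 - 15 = 5452 / 5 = 1090.40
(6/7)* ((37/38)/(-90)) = -0.01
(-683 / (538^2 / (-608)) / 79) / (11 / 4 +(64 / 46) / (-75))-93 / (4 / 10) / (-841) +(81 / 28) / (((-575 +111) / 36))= 595287098408907 / 10148173890591856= 0.06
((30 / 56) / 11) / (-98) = -15 / 30184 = -0.00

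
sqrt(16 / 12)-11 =-11 + 2 * sqrt(3) / 3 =-9.85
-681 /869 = -0.78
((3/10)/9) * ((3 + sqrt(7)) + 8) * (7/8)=7 * sqrt(7)/240 + 77/240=0.40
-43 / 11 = -3.91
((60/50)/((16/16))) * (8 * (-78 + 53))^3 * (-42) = 403200000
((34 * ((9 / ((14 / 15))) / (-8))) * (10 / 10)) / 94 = -2295 / 5264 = -0.44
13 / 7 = 1.86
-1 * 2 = -2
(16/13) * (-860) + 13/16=-219991/208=-1057.65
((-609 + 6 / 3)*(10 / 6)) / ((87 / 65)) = -197275 / 261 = -755.84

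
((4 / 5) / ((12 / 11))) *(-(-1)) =0.73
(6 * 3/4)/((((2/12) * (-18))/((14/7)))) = -3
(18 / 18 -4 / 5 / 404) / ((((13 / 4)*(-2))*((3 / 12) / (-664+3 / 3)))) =205632 / 505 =407.19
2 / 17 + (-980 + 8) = -16522 / 17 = -971.88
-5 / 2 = -2.50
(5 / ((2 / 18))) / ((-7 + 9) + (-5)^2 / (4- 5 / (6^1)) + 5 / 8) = 2280 / 533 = 4.28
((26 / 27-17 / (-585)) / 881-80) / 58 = -123690659 / 89676990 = -1.38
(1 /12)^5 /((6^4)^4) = 1 /701982420492091392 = 0.00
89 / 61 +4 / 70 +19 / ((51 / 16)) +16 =2556287 / 108885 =23.48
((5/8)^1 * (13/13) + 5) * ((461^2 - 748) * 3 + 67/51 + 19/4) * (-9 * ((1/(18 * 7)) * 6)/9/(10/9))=-1166456817/7616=-153158.72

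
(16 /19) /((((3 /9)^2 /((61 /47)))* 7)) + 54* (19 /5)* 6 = 38525076 /31255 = 1232.61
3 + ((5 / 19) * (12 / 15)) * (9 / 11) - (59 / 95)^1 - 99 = -100789 / 1045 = -96.45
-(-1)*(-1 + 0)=-1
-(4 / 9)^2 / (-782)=8 / 31671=0.00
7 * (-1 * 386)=-2702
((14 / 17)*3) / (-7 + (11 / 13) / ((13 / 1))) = -3549 / 9962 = -0.36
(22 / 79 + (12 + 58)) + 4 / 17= 94700 / 1343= 70.51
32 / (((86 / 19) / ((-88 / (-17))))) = 26752 / 731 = 36.60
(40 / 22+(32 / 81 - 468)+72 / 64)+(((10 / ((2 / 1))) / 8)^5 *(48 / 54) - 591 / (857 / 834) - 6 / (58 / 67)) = -94932879372437 / 90701918208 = -1046.65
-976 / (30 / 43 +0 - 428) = 20984 / 9187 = 2.28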